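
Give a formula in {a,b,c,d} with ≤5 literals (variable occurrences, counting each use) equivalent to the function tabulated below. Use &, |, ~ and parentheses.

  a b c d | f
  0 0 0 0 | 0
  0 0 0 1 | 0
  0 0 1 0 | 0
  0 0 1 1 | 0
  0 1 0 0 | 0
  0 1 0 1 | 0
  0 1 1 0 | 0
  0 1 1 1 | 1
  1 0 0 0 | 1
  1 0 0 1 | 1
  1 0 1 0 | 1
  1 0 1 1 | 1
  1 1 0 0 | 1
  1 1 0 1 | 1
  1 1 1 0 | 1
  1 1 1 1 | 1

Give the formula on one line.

  (b | a) = 0000111111111111
  (d & (b | a)) = 0000010101010101
  ((d & (b | a)) & c) = 0000000100010001
  (a | ((d & (b | a)) & c)) = 0000000111111111

(a | ((d & (b | a)) & c))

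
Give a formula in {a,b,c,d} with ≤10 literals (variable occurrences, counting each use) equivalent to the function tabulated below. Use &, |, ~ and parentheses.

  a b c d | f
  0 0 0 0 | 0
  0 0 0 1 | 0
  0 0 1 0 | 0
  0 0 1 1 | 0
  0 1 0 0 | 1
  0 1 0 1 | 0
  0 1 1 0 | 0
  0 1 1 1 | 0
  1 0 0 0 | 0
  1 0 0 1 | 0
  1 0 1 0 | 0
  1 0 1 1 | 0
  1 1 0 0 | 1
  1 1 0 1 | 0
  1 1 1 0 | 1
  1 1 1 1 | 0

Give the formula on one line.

  ~d = 1010101010101010
  ~b = 1111000011110000
  ~c = 1100110011001100
  (~b | ~c) = 1111110011111100
  (a & ~d) = 0000000010101010
  (b & (a & ~d)) = 0000000000001010
  (d | (b & (a & ~d))) = 0101010101011111
  ((~b | ~c) | (d | (b & (a & ~d)))) = 1111110111111111
  (((~b | ~c) | (d | (b & (a & ~d)))) & b) = 0000110100001111
  (~d & (((~b | ~c) | (d | (b & (a & ~d)))) & b)) = 0000100000001010

(~d & (((~b | ~c) | (d | (b & (a & ~d)))) & b))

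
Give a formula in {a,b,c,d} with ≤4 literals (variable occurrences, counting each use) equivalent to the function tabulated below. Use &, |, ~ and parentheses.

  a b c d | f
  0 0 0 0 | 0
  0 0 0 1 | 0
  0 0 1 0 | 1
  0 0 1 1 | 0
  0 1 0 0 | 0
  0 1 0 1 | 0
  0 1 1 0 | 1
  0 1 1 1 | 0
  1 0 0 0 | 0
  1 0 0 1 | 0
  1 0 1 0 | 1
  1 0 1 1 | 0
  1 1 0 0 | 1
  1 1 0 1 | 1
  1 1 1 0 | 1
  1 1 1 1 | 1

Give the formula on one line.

  (b & a) = 0000000000001111
  ~d = 1010101010101010
  (c & ~d) = 0010001000100010
  ((b & a) | (c & ~d)) = 0010001000101111

((b & a) | (c & ~d))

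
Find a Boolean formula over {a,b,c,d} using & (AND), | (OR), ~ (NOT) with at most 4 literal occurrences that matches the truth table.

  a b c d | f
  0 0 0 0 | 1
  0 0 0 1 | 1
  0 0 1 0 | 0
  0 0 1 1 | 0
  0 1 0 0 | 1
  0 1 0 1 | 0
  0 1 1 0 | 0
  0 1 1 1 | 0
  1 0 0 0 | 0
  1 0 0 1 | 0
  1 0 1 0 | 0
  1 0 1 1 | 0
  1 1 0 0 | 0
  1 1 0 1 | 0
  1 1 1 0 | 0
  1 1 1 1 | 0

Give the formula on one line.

(~c & (~a & (~d | ~b)))

  ~c = 1100110011001100
  ~a = 1111111100000000
  ~d = 1010101010101010
  ~b = 1111000011110000
  (~d | ~b) = 1111101011111010
  (~a & (~d | ~b)) = 1111101000000000
  (~c & (~a & (~d | ~b))) = 1100100000000000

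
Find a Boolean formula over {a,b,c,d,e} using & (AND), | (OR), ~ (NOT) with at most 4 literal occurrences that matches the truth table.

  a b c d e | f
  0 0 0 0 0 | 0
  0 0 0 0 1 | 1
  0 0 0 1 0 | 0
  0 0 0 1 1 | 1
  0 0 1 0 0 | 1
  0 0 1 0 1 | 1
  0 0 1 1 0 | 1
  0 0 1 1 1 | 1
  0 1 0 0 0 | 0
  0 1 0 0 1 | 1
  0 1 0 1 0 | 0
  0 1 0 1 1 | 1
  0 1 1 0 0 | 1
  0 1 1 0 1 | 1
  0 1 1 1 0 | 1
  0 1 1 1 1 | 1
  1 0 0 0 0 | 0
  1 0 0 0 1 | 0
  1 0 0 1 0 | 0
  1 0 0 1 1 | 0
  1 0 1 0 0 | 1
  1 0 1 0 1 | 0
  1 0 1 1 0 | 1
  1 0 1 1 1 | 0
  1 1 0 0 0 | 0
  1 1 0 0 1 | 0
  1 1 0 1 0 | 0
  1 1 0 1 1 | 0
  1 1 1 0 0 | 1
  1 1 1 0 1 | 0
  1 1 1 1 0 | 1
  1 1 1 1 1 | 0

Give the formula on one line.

((~a | ~e) & (e | c))

  ~a = 11111111111111110000000000000000
  ~e = 10101010101010101010101010101010
  (~a | ~e) = 11111111111111111010101010101010
  (e | c) = 01011111010111110101111101011111
  ((~a | ~e) & (e | c)) = 01011111010111110000101000001010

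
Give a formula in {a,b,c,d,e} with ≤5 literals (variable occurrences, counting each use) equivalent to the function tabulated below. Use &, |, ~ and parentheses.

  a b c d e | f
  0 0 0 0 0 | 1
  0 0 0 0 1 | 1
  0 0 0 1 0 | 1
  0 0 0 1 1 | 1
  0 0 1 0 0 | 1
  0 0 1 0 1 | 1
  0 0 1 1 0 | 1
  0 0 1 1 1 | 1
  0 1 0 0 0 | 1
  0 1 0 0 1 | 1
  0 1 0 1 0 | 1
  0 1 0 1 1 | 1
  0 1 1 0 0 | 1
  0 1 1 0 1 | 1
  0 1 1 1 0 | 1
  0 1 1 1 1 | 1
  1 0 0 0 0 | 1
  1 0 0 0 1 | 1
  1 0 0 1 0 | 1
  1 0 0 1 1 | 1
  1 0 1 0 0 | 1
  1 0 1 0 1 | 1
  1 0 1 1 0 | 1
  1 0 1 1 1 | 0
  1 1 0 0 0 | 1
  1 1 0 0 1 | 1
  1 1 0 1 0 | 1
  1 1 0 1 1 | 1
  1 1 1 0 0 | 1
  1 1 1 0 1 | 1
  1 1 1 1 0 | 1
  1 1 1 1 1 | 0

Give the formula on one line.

  ~d = 11001100110011001100110011001100
  (e & ~d) = 01000100010001000100010001000100
  ~e = 10101010101010101010101010101010
  ~a = 11111111111111110000000000000000
  (~e | ~a) = 11111111111111111010101010101010
  ~c = 11110000111100001111000011110000
  ((~e | ~a) | ~c) = 11111111111111111111101011111010
  ((e & ~d) | ((~e | ~a) | ~c)) = 11111111111111111111111011111110

((e & ~d) | ((~e | ~a) | ~c))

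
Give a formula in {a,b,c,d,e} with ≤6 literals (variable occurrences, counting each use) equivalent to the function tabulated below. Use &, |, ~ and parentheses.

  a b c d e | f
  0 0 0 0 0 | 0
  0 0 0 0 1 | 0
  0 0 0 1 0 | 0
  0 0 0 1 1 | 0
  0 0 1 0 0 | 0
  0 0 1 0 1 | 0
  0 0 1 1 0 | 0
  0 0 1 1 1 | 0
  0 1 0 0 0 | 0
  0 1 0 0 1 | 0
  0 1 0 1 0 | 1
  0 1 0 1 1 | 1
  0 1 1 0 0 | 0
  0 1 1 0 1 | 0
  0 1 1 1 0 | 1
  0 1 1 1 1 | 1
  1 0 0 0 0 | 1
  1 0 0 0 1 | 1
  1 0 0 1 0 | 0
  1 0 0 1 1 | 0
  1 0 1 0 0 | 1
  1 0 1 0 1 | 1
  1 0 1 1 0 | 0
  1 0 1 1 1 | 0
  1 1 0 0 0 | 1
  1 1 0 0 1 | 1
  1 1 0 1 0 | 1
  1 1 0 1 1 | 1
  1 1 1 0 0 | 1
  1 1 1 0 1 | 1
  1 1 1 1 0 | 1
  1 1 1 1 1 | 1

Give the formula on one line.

  (b & d) = 00000000001100110000000000110011
  ~d = 11001100110011001100110011001100
  (a & ~d) = 00000000000000001100110011001100
  ((b & d) | (a & ~d)) = 00000000001100111100110011111111

((b & d) | (a & ~d))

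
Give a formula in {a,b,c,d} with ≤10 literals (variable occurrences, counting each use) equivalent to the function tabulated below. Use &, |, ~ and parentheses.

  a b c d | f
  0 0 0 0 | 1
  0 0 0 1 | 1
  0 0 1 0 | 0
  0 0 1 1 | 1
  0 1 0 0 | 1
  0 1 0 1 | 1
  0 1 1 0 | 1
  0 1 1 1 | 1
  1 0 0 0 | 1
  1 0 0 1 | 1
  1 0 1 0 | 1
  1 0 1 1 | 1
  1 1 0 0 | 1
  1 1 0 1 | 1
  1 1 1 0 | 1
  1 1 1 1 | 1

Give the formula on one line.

  ~a = 1111111100000000
  ~b = 1111000011110000
  ~d = 1010101010101010
  (~b & ~d) = 1010000010100000
  (~a | (~b & ~d)) = 1111111110100000
  ~c = 1100110011001100
  (b | a) = 0000111111111111
  (~c | (b | a)) = 1100111111111111
  ((~a | (~b & ~d)) & (~c | (b | a))) = 1100111110100000
  (b | d) = 0101111101011111
  (((~a | (~b & ~d)) & (~c | (b | a))) | (b | d)) = 1101111111111111

(((~a | (~b & ~d)) & (~c | (b | a))) | (b | d))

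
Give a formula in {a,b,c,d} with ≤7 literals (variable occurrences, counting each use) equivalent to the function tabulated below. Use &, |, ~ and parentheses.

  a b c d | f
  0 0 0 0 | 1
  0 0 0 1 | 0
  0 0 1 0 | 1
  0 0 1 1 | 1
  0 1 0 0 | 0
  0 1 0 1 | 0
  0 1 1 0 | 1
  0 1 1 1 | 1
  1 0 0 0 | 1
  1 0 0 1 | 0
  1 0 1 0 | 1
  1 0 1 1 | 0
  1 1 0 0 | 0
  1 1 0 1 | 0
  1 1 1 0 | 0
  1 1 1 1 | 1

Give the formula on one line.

(((~b | d) & ~d) | (c & (~a | (d & b))))

  ~b = 1111000011110000
  (~b | d) = 1111010111110101
  ~d = 1010101010101010
  ((~b | d) & ~d) = 1010000010100000
  ~a = 1111111100000000
  (d & b) = 0000010100000101
  (~a | (d & b)) = 1111111100000101
  (c & (~a | (d & b))) = 0011001100000001
  (((~b | d) & ~d) | (c & (~a | (d & b)))) = 1011001110100001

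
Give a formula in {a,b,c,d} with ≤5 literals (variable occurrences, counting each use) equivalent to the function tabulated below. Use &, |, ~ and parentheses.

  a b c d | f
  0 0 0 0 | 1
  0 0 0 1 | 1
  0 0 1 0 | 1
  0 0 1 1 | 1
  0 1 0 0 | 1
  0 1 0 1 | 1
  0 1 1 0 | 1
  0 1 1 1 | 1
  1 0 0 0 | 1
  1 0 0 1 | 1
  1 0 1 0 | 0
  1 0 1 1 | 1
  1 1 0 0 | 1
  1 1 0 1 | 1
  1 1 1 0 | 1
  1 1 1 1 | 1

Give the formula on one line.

  ~c = 1100110011001100
  ~a = 1111111100000000
  (~c | ~a) = 1111111111001100
  ((~c | ~a) | b) = 1111111111001111
  (d & a) = 0000000001010101
  (((~c | ~a) | b) | (d & a)) = 1111111111011111

(((~c | ~a) | b) | (d & a))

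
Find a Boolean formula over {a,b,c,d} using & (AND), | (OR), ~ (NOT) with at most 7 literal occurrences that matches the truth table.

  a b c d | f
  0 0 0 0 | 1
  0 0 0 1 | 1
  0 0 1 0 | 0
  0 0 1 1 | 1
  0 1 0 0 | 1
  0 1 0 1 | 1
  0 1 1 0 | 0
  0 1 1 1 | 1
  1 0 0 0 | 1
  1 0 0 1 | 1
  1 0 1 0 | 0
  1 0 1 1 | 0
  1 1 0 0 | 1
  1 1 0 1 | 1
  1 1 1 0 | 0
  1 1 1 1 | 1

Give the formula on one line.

(~c | ((b | ~a) & d))

  ~c = 1100110011001100
  ~a = 1111111100000000
  (b | ~a) = 1111111100001111
  ((b | ~a) & d) = 0101010100000101
  (~c | ((b | ~a) & d)) = 1101110111001101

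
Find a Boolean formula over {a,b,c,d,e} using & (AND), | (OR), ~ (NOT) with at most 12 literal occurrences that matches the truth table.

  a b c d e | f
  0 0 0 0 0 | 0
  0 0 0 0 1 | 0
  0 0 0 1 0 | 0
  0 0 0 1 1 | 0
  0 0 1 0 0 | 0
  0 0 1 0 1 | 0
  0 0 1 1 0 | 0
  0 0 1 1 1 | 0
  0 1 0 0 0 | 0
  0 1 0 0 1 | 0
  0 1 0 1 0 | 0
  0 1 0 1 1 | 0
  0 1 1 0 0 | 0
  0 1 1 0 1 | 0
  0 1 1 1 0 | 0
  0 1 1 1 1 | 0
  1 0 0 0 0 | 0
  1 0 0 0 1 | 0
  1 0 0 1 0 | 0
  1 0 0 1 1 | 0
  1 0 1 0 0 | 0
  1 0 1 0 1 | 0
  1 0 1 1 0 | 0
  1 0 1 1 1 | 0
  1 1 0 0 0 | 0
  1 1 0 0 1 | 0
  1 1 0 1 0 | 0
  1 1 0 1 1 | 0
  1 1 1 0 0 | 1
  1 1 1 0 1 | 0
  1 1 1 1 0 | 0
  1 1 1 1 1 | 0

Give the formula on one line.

  ~e = 10101010101010101010101010101010
  (b | ~e) = 10101010111111111010101011111111
  ((b | ~e) & a) = 00000000000000001010101011111111
  ~a = 11111111111111110000000000000000
  ~d = 11001100110011001100110011001100
  (~a & ~d) = 11001100110011000000000000000000
  (b | (~a & ~d)) = 11001100111111110000000011111111
  (c & (b | (~a & ~d))) = 00001100000011110000000000001111
  ((c & (b | (~a & ~d))) & ~d) = 00001100000011000000000000001100
  (((b | ~e) & a) & ((c & (b | (~a & ~d))) & ~d)) = 00000000000000000000000000001100
  ((((b | ~e) & a) & ((c & (b | (~a & ~d))) & ~d)) & ~e) = 00000000000000000000000000001000

((((b | ~e) & a) & ((c & (b | (~a & ~d))) & ~d)) & ~e)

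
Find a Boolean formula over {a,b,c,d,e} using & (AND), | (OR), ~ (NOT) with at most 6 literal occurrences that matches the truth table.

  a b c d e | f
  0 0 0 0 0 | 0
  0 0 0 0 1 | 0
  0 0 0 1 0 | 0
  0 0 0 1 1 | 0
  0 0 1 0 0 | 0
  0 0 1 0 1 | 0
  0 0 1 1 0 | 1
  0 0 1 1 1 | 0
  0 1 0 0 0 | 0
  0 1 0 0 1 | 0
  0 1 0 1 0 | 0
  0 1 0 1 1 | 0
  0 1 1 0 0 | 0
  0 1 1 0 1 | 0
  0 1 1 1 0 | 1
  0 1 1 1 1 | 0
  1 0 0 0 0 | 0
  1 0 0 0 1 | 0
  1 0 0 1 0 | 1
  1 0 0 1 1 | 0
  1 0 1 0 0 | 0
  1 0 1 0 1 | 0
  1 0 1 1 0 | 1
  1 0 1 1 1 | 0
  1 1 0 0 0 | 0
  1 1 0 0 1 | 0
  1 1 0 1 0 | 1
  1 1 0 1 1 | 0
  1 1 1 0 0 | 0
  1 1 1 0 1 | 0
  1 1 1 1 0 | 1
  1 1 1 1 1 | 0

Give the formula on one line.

  ~e = 10101010101010101010101010101010
  (d & ~e) = 00100010001000100010001000100010
  (c | a) = 00001111000011111111111111111111
  ((d & ~e) & (c | a)) = 00000010000000100010001000100010

((d & ~e) & (c | a))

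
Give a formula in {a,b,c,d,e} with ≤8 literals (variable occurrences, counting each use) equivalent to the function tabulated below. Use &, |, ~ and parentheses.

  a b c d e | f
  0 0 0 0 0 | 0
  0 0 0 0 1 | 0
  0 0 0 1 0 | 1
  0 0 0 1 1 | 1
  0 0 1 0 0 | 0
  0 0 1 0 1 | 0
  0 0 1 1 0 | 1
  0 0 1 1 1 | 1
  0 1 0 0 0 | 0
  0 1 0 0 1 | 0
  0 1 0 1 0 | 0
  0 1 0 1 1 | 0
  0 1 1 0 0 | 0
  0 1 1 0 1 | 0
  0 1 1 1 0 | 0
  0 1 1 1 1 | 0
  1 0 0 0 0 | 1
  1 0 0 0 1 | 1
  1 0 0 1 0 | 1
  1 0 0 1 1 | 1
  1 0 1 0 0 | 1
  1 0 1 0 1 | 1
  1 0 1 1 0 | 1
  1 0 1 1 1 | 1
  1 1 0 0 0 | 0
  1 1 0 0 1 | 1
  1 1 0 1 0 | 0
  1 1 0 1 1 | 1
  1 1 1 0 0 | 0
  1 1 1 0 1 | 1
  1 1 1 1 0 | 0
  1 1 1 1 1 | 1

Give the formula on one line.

(((e & a) | ~b) & (((a | b) & ~e) | (a | d)))

  (e & a) = 00000000000000000101010101010101
  ~b = 11111111000000001111111100000000
  ((e & a) | ~b) = 11111111000000001111111101010101
  (a | b) = 00000000111111111111111111111111
  ~e = 10101010101010101010101010101010
  ((a | b) & ~e) = 00000000101010101010101010101010
  (a | d) = 00110011001100111111111111111111
  (((a | b) & ~e) | (a | d)) = 00110011101110111111111111111111
  (((e & a) | ~b) & (((a | b) & ~e) | (a | d))) = 00110011000000001111111101010101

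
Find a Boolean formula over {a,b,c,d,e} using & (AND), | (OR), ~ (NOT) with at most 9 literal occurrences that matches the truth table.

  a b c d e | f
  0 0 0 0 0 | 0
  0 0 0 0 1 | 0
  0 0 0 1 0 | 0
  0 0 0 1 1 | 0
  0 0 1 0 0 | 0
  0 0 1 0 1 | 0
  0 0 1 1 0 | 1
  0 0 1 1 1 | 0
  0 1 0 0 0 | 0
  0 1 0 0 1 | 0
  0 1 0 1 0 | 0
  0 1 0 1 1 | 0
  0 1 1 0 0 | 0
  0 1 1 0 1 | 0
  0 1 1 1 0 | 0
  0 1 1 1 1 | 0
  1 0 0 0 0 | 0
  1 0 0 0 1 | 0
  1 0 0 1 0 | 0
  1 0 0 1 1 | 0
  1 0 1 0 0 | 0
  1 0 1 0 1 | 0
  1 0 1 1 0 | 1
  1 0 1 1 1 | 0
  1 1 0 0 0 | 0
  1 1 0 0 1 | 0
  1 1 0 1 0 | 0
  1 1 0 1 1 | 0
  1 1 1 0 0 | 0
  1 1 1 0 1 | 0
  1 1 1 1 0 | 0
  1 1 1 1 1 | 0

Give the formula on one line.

(((~e | b) & (c | (~c & e))) & (~b & (d | ~c)))

  ~e = 10101010101010101010101010101010
  (~e | b) = 10101010111111111010101011111111
  ~c = 11110000111100001111000011110000
  (~c & e) = 01010000010100000101000001010000
  (c | (~c & e)) = 01011111010111110101111101011111
  ((~e | b) & (c | (~c & e))) = 00001010010111110000101001011111
  ~b = 11111111000000001111111100000000
  (d | ~c) = 11110011111100111111001111110011
  (~b & (d | ~c)) = 11110011000000001111001100000000
  (((~e | b) & (c | (~c & e))) & (~b & (d | ~c))) = 00000010000000000000001000000000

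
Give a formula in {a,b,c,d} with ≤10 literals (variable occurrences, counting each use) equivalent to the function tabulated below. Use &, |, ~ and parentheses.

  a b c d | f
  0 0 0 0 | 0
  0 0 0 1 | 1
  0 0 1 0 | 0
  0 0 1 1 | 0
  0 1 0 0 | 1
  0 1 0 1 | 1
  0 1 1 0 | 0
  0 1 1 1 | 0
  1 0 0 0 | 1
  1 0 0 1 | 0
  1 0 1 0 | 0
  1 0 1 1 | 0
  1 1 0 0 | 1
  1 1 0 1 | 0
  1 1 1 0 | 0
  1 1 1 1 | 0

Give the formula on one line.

(((~a & ~c) & (d | b)) | (((~a | ~d) & (a | b)) & ~c))

  ~a = 1111111100000000
  ~c = 1100110011001100
  (~a & ~c) = 1100110000000000
  (d | b) = 0101111101011111
  ((~a & ~c) & (d | b)) = 0100110000000000
  ~d = 1010101010101010
  (~a | ~d) = 1111111110101010
  (a | b) = 0000111111111111
  ((~a | ~d) & (a | b)) = 0000111110101010
  (((~a | ~d) & (a | b)) & ~c) = 0000110010001000
  (((~a & ~c) & (d | b)) | (((~a | ~d) & (a | b)) & ~c)) = 0100110010001000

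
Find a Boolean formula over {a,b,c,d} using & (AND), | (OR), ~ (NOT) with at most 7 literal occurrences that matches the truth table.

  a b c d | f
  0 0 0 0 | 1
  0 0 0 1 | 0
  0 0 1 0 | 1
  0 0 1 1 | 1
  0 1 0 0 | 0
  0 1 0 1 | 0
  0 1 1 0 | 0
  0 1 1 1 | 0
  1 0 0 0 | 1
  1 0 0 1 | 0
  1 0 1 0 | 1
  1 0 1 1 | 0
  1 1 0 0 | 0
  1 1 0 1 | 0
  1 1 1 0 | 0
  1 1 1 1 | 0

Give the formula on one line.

(~b & (((~b & ~a) & c) | ~d))

  ~b = 1111000011110000
  ~a = 1111111100000000
  (~b & ~a) = 1111000000000000
  ((~b & ~a) & c) = 0011000000000000
  ~d = 1010101010101010
  (((~b & ~a) & c) | ~d) = 1011101010101010
  (~b & (((~b & ~a) & c) | ~d)) = 1011000010100000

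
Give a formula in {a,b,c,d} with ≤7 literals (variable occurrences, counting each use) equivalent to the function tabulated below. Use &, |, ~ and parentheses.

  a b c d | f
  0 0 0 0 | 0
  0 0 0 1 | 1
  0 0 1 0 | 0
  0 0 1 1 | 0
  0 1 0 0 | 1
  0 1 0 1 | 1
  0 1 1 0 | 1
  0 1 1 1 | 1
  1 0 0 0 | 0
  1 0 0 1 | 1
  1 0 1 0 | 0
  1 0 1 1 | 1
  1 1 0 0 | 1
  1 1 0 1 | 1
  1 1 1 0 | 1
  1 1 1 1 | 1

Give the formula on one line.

  ~c = 1100110011001100
  (a | ~c) = 1100110011111111
  (b | (a | ~c)) = 1100111111111111
  ~d = 1010101010101010
  ((b | (a | ~c)) | ~d) = 1110111111111111
  (b | d) = 0101111101011111
  (((b | (a | ~c)) | ~d) & (b | d)) = 0100111101011111

(((b | (a | ~c)) | ~d) & (b | d))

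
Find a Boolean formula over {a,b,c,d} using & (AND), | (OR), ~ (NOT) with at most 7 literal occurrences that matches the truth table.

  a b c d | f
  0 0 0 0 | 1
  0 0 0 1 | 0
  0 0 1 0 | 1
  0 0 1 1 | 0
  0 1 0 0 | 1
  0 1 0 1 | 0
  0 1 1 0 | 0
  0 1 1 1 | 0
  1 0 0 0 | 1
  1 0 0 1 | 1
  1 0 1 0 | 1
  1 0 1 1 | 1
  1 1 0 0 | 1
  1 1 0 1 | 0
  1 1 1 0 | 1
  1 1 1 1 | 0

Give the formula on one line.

(((~c | ~b) | (a & b)) & ((a & ~b) | ~d))

  ~c = 1100110011001100
  ~b = 1111000011110000
  (~c | ~b) = 1111110011111100
  (a & b) = 0000000000001111
  ((~c | ~b) | (a & b)) = 1111110011111111
  (a & ~b) = 0000000011110000
  ~d = 1010101010101010
  ((a & ~b) | ~d) = 1010101011111010
  (((~c | ~b) | (a & b)) & ((a & ~b) | ~d)) = 1010100011111010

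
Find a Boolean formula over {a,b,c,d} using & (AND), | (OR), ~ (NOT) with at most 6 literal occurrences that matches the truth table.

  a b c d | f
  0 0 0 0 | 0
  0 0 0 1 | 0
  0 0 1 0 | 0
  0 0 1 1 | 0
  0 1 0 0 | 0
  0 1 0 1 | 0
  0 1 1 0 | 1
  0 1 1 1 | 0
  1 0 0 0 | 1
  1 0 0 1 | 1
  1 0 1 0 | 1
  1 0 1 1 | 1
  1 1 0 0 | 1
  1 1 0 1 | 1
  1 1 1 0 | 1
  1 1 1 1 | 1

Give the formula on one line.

(a | ((c & b) & (~d | a)))

  (c & b) = 0000001100000011
  ~d = 1010101010101010
  (~d | a) = 1010101011111111
  ((c & b) & (~d | a)) = 0000001000000011
  (a | ((c & b) & (~d | a))) = 0000001011111111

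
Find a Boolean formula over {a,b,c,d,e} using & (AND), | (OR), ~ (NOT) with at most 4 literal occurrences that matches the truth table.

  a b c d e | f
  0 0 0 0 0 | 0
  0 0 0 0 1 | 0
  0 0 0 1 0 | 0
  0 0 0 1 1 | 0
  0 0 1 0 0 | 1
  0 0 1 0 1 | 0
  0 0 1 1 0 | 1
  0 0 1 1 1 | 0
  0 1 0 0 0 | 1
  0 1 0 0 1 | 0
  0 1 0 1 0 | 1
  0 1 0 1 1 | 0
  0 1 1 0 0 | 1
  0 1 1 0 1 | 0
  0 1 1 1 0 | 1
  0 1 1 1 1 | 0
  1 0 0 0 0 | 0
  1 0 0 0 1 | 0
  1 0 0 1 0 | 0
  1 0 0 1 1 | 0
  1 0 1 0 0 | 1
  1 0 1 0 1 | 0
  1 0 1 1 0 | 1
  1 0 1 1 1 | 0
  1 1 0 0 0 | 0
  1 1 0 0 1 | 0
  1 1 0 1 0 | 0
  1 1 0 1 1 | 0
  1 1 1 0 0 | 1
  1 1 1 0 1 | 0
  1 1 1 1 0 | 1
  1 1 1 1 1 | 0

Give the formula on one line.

  ~e = 10101010101010101010101010101010
  ~a = 11111111111111110000000000000000
  (~a & b) = 00000000111111110000000000000000
  ((~a & b) | c) = 00001111111111110000111100001111
  (~e & ((~a & b) | c)) = 00001010101010100000101000001010

(~e & ((~a & b) | c))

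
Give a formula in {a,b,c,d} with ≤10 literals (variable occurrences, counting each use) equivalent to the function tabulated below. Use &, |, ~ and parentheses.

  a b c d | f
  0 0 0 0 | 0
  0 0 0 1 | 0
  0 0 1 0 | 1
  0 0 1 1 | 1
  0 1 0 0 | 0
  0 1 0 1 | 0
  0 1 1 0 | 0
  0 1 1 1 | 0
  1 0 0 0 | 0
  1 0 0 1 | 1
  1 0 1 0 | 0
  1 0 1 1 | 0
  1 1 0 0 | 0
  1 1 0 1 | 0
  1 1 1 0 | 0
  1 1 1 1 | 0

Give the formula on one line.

(~b & ((((a | b) & (~c & d)) & a) | (~a & c)))

  ~b = 1111000011110000
  (a | b) = 0000111111111111
  ~c = 1100110011001100
  (~c & d) = 0100010001000100
  ((a | b) & (~c & d)) = 0000010001000100
  (((a | b) & (~c & d)) & a) = 0000000001000100
  ~a = 1111111100000000
  (~a & c) = 0011001100000000
  ((((a | b) & (~c & d)) & a) | (~a & c)) = 0011001101000100
  (~b & ((((a | b) & (~c & d)) & a) | (~a & c))) = 0011000001000000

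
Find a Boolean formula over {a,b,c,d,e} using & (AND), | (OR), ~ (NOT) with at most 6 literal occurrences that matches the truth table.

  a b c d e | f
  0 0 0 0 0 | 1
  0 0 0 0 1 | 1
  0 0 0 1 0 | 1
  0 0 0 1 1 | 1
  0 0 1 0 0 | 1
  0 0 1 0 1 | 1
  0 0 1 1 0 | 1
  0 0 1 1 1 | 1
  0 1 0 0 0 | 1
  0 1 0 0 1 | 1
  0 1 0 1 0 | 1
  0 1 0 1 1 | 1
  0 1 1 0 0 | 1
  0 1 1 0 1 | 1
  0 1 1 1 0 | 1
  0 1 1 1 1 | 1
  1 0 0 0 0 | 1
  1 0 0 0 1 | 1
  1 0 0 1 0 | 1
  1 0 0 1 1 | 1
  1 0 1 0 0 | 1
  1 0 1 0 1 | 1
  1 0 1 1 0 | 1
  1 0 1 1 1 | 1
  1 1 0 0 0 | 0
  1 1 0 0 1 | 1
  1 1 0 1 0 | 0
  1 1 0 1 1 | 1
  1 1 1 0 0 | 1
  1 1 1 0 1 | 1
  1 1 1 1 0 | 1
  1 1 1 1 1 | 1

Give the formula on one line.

  (c | e) = 01011111010111110101111101011111
  ~b = 11111111000000001111111100000000
  ~a = 11111111111111110000000000000000
  (~b | ~a) = 11111111111111111111111100000000
  ((c | e) | (~b | ~a)) = 11111111111111111111111101011111

((c | e) | (~b | ~a))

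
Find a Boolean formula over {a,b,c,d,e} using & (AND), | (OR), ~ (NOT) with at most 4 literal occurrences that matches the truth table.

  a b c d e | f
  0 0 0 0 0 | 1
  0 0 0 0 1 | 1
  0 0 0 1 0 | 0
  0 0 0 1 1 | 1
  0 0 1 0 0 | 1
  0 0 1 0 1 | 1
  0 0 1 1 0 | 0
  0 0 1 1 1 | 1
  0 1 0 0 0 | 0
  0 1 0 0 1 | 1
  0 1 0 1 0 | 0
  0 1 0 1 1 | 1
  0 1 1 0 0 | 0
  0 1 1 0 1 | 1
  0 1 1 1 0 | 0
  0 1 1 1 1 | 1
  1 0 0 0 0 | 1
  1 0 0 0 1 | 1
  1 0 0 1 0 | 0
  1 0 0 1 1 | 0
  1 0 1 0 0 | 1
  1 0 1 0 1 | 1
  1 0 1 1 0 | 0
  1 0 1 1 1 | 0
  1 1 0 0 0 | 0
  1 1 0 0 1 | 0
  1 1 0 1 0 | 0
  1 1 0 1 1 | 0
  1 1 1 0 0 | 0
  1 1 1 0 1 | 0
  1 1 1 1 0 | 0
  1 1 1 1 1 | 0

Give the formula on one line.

((~a & e) | (~b & ~d))

  ~a = 11111111111111110000000000000000
  (~a & e) = 01010101010101010000000000000000
  ~b = 11111111000000001111111100000000
  ~d = 11001100110011001100110011001100
  (~b & ~d) = 11001100000000001100110000000000
  ((~a & e) | (~b & ~d)) = 11011101010101011100110000000000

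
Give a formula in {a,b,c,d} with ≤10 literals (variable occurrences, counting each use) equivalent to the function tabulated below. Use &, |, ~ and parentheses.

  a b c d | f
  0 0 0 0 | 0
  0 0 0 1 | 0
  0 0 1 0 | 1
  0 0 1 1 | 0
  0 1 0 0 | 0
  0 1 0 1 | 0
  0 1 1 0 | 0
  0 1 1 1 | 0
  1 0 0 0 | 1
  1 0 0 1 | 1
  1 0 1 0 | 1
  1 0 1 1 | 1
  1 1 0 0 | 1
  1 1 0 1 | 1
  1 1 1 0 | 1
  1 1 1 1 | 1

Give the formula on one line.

(a | ((((~c | ~b) & (c | ~a)) & (~d & ~b)) & c))

  ~c = 1100110011001100
  ~b = 1111000011110000
  (~c | ~b) = 1111110011111100
  ~a = 1111111100000000
  (c | ~a) = 1111111100110011
  ((~c | ~b) & (c | ~a)) = 1111110000110000
  ~d = 1010101010101010
  (~d & ~b) = 1010000010100000
  (((~c | ~b) & (c | ~a)) & (~d & ~b)) = 1010000000100000
  ((((~c | ~b) & (c | ~a)) & (~d & ~b)) & c) = 0010000000100000
  (a | ((((~c | ~b) & (c | ~a)) & (~d & ~b)) & c)) = 0010000011111111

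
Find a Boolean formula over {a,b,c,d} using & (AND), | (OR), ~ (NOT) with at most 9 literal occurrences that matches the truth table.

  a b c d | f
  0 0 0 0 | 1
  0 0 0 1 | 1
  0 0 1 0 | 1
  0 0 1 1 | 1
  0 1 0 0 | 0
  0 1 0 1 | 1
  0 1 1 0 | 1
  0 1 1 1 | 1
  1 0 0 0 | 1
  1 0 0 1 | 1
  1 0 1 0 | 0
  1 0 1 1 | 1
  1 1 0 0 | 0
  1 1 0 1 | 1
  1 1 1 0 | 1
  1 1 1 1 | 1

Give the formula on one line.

  ~b = 1111000011110000
  (c | ~b) = 1111001111110011
  ~c = 1100110011001100
  (d & ~c) = 0100010001000100
  ((c | ~b) | (d & ~c)) = 1111011111110111
  ~a = 1111111100000000
  (~a | b) = 1111111100001111
  (~c | (~a | b)) = 1111111111001111
  ((~c | (~a | b)) | d) = 1111111111011111
  (((c | ~b) | (d & ~c)) & ((~c | (~a | b)) | d)) = 1111011111010111

(((c | ~b) | (d & ~c)) & ((~c | (~a | b)) | d))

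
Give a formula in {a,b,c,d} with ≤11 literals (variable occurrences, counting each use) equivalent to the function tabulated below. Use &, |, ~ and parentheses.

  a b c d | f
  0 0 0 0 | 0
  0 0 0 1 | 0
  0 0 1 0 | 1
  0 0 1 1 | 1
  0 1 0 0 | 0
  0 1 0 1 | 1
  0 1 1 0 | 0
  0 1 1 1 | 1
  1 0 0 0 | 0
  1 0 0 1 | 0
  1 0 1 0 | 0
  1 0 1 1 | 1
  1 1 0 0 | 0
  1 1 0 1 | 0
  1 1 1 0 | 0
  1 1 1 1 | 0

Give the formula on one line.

(((d | ~a) & (b | (~b & c))) & (~b | (~a & d)))

  ~a = 1111111100000000
  (d | ~a) = 1111111101010101
  ~b = 1111000011110000
  (~b & c) = 0011000000110000
  (b | (~b & c)) = 0011111100111111
  ((d | ~a) & (b | (~b & c))) = 0011111100010101
  (~a & d) = 0101010100000000
  (~b | (~a & d)) = 1111010111110000
  (((d | ~a) & (b | (~b & c))) & (~b | (~a & d))) = 0011010100010000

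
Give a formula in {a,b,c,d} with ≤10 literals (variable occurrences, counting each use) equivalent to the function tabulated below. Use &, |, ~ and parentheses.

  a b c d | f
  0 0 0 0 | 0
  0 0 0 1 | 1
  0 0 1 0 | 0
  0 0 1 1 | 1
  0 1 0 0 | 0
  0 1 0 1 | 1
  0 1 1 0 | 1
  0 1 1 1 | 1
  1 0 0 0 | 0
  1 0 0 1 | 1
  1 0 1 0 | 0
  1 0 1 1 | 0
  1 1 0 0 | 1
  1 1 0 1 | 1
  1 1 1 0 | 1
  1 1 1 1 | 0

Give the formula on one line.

(((~a | ~c) | ~d) & (((~b | c) & b) | ((a & b) | d)))

  ~a = 1111111100000000
  ~c = 1100110011001100
  (~a | ~c) = 1111111111001100
  ~d = 1010101010101010
  ((~a | ~c) | ~d) = 1111111111101110
  ~b = 1111000011110000
  (~b | c) = 1111001111110011
  ((~b | c) & b) = 0000001100000011
  (a & b) = 0000000000001111
  ((a & b) | d) = 0101010101011111
  (((~b | c) & b) | ((a & b) | d)) = 0101011101011111
  (((~a | ~c) | ~d) & (((~b | c) & b) | ((a & b) | d))) = 0101011101001110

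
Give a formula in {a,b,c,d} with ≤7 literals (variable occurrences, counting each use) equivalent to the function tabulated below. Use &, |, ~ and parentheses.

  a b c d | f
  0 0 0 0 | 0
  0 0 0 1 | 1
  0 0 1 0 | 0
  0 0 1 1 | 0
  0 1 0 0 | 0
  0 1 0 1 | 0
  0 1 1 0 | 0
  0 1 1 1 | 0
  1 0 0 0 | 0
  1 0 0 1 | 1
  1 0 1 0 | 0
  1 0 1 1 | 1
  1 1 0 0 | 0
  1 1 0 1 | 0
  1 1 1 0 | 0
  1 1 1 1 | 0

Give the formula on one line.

  ~c = 1100110011001100
  (a | ~c) = 1100110011111111
  ~b = 1111000011110000
  (~b & d) = 0101000001010000
  ((a | ~c) & (~b & d)) = 0100000001010000

((a | ~c) & (~b & d))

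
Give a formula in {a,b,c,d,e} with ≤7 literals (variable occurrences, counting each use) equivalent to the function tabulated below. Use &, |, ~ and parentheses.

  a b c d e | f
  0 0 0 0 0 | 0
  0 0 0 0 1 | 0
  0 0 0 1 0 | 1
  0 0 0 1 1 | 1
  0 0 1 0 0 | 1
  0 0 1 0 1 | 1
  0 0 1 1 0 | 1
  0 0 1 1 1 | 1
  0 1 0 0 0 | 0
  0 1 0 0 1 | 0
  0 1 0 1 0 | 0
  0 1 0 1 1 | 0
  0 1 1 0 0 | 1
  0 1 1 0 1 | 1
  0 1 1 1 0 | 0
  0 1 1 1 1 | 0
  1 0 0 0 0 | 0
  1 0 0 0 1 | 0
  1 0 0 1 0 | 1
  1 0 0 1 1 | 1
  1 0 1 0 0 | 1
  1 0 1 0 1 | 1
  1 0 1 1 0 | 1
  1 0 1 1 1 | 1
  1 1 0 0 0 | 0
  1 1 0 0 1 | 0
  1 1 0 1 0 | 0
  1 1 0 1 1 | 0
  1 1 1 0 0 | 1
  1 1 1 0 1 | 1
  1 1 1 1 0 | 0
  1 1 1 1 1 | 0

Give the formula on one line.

((~d | ~b) & (d | c))

  ~d = 11001100110011001100110011001100
  ~b = 11111111000000001111111100000000
  (~d | ~b) = 11111111110011001111111111001100
  (d | c) = 00111111001111110011111100111111
  ((~d | ~b) & (d | c)) = 00111111000011000011111100001100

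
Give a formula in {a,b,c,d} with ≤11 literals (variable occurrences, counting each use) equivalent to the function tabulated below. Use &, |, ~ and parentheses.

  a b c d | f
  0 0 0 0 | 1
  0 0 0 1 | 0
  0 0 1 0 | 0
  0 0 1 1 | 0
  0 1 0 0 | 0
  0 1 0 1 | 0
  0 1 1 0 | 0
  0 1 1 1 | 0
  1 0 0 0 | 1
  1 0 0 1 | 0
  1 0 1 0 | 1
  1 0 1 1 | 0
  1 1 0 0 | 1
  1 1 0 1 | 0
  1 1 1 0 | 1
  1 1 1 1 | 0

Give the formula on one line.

((~d & a) | (~c & (((~a | ~b) & (~b | a)) & ~d)))

  ~d = 1010101010101010
  (~d & a) = 0000000010101010
  ~c = 1100110011001100
  ~a = 1111111100000000
  ~b = 1111000011110000
  (~a | ~b) = 1111111111110000
  (~b | a) = 1111000011111111
  ((~a | ~b) & (~b | a)) = 1111000011110000
  (((~a | ~b) & (~b | a)) & ~d) = 1010000010100000
  (~c & (((~a | ~b) & (~b | a)) & ~d)) = 1000000010000000
  ((~d & a) | (~c & (((~a | ~b) & (~b | a)) & ~d))) = 1000000010101010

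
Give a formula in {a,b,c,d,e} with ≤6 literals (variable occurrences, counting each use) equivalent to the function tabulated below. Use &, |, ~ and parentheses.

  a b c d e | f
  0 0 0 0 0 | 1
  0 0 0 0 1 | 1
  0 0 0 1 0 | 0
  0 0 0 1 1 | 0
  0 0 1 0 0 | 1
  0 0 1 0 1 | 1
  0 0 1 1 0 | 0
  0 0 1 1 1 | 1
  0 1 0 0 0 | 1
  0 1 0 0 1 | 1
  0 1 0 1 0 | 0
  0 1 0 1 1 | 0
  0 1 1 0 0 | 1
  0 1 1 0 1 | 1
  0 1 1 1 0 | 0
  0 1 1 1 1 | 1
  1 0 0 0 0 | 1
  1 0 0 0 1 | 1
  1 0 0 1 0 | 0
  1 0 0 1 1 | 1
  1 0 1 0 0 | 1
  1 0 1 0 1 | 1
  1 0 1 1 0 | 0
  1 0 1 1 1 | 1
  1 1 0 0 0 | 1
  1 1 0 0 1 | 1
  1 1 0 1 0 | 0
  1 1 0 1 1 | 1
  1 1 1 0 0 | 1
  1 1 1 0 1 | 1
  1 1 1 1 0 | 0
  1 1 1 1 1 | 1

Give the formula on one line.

(~d | ((~d | e) & ((~e | a) | c)))

  ~d = 11001100110011001100110011001100
  (~d | e) = 11011101110111011101110111011101
  ~e = 10101010101010101010101010101010
  (~e | a) = 10101010101010101111111111111111
  ((~e | a) | c) = 10101111101011111111111111111111
  ((~d | e) & ((~e | a) | c)) = 10001101100011011101110111011101
  (~d | ((~d | e) & ((~e | a) | c))) = 11001101110011011101110111011101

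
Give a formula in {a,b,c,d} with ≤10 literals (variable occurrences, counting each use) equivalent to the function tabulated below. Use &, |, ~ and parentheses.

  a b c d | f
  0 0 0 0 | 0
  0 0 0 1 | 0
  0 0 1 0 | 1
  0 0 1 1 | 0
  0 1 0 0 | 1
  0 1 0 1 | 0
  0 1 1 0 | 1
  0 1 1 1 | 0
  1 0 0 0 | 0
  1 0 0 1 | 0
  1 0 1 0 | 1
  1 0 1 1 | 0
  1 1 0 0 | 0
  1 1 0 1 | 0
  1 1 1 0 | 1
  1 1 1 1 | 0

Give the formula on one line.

  ~b = 1111000011110000
  (a | ~b) = 1111000011111111
  (c & (a | ~b)) = 0011000000110011
  (d | b) = 0101111101011111
  ~a = 1111111100000000
  ((d | b) & ~a) = 0101111100000000
  ((c & (a | ~b)) | ((d | b) & ~a)) = 0111111100110011
  ~d = 1010101010101010
  (((c & (a | ~b)) | ((d | b) & ~a)) & ~d) = 0010101000100010

(((c & (a | ~b)) | ((d | b) & ~a)) & ~d)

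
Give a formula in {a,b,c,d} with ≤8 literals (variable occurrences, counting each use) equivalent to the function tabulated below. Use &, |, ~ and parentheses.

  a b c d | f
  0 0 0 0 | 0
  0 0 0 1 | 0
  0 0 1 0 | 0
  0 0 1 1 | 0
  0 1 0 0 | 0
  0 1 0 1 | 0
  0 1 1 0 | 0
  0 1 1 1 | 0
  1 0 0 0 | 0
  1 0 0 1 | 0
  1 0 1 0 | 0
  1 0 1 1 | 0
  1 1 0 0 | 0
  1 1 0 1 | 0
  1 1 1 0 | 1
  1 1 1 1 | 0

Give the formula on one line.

(((b & (~b | ~d)) & a) & (c | ~b))

  ~b = 1111000011110000
  ~d = 1010101010101010
  (~b | ~d) = 1111101011111010
  (b & (~b | ~d)) = 0000101000001010
  ((b & (~b | ~d)) & a) = 0000000000001010
  (c | ~b) = 1111001111110011
  (((b & (~b | ~d)) & a) & (c | ~b)) = 0000000000000010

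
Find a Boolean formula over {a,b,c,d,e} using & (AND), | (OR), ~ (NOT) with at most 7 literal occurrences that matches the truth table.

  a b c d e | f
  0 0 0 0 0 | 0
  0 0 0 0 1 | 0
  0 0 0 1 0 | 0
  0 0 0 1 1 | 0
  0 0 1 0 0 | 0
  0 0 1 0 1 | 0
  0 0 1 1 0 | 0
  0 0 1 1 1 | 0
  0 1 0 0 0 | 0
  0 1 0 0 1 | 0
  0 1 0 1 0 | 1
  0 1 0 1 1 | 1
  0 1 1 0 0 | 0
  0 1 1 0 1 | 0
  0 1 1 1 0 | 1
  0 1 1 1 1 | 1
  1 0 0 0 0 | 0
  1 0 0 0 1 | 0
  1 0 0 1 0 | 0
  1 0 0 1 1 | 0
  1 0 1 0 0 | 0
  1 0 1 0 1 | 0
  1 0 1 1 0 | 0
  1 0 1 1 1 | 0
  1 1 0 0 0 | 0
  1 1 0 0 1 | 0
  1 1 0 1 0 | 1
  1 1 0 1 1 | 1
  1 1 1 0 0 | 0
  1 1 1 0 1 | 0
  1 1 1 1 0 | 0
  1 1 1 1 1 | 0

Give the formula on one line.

((~c | ~a) & (b & d))

  ~c = 11110000111100001111000011110000
  ~a = 11111111111111110000000000000000
  (~c | ~a) = 11111111111111111111000011110000
  (b & d) = 00000000001100110000000000110011
  ((~c | ~a) & (b & d)) = 00000000001100110000000000110000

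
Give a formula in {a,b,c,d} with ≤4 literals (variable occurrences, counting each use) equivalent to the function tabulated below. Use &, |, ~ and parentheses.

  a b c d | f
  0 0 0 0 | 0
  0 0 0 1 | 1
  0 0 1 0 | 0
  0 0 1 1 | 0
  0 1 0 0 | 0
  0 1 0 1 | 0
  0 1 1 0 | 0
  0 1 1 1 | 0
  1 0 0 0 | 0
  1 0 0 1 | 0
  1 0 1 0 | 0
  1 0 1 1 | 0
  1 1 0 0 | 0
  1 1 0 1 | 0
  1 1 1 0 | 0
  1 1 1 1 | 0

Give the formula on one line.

((~c & d) & (~b & ~a))

  ~c = 1100110011001100
  (~c & d) = 0100010001000100
  ~b = 1111000011110000
  ~a = 1111111100000000
  (~b & ~a) = 1111000000000000
  ((~c & d) & (~b & ~a)) = 0100000000000000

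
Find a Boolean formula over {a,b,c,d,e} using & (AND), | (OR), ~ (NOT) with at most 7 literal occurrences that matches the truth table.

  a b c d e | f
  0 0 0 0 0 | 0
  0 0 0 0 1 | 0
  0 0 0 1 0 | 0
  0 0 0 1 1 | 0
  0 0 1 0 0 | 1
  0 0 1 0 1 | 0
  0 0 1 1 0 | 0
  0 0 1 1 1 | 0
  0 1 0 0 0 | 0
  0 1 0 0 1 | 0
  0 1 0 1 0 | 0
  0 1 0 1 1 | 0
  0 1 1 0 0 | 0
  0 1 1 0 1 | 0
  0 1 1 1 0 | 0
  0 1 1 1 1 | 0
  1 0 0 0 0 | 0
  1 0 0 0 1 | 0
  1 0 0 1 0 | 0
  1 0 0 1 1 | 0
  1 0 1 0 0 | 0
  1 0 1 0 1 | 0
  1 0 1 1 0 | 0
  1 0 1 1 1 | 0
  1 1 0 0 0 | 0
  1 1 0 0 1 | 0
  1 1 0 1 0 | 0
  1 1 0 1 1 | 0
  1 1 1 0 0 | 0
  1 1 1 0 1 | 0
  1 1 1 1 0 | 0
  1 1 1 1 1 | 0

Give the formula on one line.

((~d & (c & ~a)) & (~e & ~b))

  ~d = 11001100110011001100110011001100
  ~a = 11111111111111110000000000000000
  (c & ~a) = 00001111000011110000000000000000
  (~d & (c & ~a)) = 00001100000011000000000000000000
  ~e = 10101010101010101010101010101010
  ~b = 11111111000000001111111100000000
  (~e & ~b) = 10101010000000001010101000000000
  ((~d & (c & ~a)) & (~e & ~b)) = 00001000000000000000000000000000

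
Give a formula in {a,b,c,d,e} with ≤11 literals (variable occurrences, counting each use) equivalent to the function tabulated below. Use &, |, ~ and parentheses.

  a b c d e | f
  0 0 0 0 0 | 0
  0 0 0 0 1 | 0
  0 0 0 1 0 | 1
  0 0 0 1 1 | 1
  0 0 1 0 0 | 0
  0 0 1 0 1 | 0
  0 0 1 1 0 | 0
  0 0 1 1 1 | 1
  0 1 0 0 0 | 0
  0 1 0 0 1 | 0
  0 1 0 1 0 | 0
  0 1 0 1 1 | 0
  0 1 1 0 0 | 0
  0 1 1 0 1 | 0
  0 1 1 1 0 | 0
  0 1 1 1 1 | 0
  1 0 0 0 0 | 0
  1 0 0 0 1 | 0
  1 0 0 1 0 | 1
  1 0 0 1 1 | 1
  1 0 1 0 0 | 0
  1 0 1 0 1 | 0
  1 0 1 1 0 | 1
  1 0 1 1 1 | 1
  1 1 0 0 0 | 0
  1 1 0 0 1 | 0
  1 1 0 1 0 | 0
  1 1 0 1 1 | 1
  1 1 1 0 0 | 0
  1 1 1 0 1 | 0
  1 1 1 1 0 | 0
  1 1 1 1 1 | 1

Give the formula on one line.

  ~c = 11110000111100001111000011110000
  (e | ~c) = 11110101111101011111010111110101
  ~b = 11111111000000001111111100000000
  (~b & d) = 00110011000000000011001100000000
  ((e | ~c) & (~b & d)) = 00110001000000000011000100000000
  (d & a) = 00000000000000000011001100110011
  (((e | ~c) & (~b & d)) | (d & a)) = 00110001000000000011001100110011
  (e | ~b) = 11111111010101011111111101010101
  ((((e | ~c) & (~b & d)) | (d & a)) & (e | ~b)) = 00110001000000000011001100010001

((((e | ~c) & (~b & d)) | (d & a)) & (e | ~b))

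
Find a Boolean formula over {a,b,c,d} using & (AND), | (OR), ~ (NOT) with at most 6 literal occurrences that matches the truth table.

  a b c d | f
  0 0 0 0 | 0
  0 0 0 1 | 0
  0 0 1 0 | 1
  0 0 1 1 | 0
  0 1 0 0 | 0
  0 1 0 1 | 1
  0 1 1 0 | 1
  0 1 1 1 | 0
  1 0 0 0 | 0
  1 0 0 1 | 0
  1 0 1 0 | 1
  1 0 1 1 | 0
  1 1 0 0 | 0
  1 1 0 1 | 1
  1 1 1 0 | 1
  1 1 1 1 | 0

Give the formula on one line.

((~d & c) | ((d & b) & ~c))

  ~d = 1010101010101010
  (~d & c) = 0010001000100010
  (d & b) = 0000010100000101
  ~c = 1100110011001100
  ((d & b) & ~c) = 0000010000000100
  ((~d & c) | ((d & b) & ~c)) = 0010011000100110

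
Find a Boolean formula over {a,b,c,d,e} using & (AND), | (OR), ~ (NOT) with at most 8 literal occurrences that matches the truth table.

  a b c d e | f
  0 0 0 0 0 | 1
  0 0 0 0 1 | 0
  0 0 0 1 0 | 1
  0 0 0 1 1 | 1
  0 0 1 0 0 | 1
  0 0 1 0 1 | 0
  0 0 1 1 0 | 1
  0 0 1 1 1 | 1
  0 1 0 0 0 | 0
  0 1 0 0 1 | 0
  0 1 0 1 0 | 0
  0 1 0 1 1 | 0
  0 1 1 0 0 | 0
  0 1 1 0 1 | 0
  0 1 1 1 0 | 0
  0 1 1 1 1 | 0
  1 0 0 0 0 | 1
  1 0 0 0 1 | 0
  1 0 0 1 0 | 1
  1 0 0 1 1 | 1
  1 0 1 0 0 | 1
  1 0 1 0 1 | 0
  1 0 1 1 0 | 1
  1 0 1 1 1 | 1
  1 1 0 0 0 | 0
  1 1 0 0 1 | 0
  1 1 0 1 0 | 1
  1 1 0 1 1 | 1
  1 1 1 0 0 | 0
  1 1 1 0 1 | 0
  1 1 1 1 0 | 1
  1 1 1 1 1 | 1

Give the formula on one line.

(((d & a) | ~b) & ((d | ~e) | b))

  (d & a) = 00000000000000000011001100110011
  ~b = 11111111000000001111111100000000
  ((d & a) | ~b) = 11111111000000001111111100110011
  ~e = 10101010101010101010101010101010
  (d | ~e) = 10111011101110111011101110111011
  ((d | ~e) | b) = 10111011111111111011101111111111
  (((d & a) | ~b) & ((d | ~e) | b)) = 10111011000000001011101100110011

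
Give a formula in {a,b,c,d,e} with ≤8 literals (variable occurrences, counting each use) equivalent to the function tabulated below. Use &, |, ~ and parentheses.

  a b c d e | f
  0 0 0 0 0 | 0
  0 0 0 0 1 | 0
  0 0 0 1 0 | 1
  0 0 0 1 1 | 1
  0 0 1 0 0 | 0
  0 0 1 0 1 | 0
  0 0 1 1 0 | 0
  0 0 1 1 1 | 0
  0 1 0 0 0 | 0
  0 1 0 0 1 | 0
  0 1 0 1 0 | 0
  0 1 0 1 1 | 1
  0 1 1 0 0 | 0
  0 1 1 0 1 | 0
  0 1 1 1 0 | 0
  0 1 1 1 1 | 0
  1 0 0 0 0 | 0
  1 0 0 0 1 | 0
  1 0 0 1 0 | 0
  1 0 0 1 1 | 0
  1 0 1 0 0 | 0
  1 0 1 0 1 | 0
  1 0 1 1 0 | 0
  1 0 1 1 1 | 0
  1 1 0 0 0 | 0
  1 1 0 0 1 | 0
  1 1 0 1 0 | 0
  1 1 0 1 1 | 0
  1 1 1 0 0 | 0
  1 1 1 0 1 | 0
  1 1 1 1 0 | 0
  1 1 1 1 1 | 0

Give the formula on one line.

(d & (~a & (~c & (e | ~b))))

  ~a = 11111111111111110000000000000000
  ~c = 11110000111100001111000011110000
  ~b = 11111111000000001111111100000000
  (e | ~b) = 11111111010101011111111101010101
  (~c & (e | ~b)) = 11110000010100001111000001010000
  (~a & (~c & (e | ~b))) = 11110000010100000000000000000000
  (d & (~a & (~c & (e | ~b)))) = 00110000000100000000000000000000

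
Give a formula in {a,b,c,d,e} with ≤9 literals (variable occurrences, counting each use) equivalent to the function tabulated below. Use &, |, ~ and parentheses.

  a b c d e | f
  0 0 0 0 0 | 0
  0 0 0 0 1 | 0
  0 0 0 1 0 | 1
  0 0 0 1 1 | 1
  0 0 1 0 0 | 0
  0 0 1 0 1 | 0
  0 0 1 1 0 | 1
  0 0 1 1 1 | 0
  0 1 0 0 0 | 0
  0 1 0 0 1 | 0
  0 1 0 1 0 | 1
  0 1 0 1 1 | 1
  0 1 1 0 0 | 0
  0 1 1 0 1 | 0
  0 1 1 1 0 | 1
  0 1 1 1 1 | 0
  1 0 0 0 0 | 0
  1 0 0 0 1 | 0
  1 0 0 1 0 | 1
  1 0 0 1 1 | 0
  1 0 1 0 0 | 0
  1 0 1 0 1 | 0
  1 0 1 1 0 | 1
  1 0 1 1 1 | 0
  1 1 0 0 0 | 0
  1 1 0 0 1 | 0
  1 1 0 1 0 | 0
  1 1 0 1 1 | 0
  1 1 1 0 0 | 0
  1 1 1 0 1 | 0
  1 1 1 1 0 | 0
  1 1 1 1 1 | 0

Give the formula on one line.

  ~b = 11111111000000001111111100000000
  ~a = 11111111111111110000000000000000
  (~b | ~a) = 11111111111111111111111100000000
  ~e = 10101010101010101010101010101010
  ~c = 11110000111100001111000011110000
  (~e | ~c) = 11111010111110101111101011111010
  ((~b | ~a) & (~e | ~c)) = 11111010111110101111101000000000
  (e & ~a) = 01010101010101010000000000000000
  (~e | (e & ~a)) = 11111111111111111010101010101010
  ((~e | (e & ~a)) & d) = 00110011001100110010001000100010
  (((~b | ~a) & (~e | ~c)) & ((~e | (e & ~a)) & d)) = 00110010001100100010001000000000

(((~b | ~a) & (~e | ~c)) & ((~e | (e & ~a)) & d))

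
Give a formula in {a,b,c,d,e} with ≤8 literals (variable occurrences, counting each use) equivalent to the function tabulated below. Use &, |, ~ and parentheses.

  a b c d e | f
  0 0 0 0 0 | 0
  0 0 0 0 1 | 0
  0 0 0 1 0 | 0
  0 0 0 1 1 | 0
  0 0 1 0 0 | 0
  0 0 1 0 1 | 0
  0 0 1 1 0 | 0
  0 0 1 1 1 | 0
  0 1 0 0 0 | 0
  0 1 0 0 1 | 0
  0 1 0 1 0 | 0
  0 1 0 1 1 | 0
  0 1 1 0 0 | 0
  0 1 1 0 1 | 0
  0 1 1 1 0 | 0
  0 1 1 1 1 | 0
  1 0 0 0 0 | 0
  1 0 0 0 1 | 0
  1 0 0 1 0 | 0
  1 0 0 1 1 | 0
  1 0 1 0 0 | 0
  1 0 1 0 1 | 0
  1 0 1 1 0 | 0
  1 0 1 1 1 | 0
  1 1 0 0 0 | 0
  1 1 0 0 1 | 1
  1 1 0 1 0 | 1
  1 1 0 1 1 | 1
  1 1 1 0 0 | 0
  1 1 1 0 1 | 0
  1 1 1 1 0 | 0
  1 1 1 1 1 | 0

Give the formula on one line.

((~c & ((d | e) & a)) & b)

  ~c = 11110000111100001111000011110000
  (d | e) = 01110111011101110111011101110111
  ((d | e) & a) = 00000000000000000111011101110111
  (~c & ((d | e) & a)) = 00000000000000000111000001110000
  ((~c & ((d | e) & a)) & b) = 00000000000000000000000001110000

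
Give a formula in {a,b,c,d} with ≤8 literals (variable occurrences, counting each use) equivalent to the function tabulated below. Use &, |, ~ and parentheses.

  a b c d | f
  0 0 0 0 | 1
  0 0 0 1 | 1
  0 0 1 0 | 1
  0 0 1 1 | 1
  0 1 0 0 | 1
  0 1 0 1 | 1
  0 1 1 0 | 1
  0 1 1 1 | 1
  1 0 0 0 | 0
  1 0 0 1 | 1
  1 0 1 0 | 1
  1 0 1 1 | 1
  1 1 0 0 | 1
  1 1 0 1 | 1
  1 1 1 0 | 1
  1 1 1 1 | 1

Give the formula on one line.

  ~a = 1111111100000000
  (d | b) = 0101111101011111
  ~b = 1111000011110000
  (~b & c) = 0011000000110000
  ((d | b) | (~b & c)) = 0111111101111111
  (~a | ((d | b) | (~b & c))) = 1111111101111111

(~a | ((d | b) | (~b & c)))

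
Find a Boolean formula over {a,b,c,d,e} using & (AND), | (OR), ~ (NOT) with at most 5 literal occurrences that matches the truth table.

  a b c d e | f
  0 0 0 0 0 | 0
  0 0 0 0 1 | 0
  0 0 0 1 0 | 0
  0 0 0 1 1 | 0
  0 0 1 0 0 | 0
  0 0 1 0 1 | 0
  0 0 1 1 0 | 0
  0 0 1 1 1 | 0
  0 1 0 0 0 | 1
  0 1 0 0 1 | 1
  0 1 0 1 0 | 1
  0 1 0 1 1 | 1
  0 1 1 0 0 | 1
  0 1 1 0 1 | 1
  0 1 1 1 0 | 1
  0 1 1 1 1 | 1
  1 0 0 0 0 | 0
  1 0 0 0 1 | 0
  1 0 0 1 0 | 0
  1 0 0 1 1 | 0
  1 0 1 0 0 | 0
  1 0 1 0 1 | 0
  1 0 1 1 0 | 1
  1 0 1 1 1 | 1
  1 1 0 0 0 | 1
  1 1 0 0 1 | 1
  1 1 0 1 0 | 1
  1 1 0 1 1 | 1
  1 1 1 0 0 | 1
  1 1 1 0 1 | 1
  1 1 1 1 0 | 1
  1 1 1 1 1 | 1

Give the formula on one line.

  (c & a) = 00000000000000000000111100001111
  ((c & a) & d) = 00000000000000000000001100000011
  (b | ((c & a) & d)) = 00000000111111110000001111111111

(b | ((c & a) & d))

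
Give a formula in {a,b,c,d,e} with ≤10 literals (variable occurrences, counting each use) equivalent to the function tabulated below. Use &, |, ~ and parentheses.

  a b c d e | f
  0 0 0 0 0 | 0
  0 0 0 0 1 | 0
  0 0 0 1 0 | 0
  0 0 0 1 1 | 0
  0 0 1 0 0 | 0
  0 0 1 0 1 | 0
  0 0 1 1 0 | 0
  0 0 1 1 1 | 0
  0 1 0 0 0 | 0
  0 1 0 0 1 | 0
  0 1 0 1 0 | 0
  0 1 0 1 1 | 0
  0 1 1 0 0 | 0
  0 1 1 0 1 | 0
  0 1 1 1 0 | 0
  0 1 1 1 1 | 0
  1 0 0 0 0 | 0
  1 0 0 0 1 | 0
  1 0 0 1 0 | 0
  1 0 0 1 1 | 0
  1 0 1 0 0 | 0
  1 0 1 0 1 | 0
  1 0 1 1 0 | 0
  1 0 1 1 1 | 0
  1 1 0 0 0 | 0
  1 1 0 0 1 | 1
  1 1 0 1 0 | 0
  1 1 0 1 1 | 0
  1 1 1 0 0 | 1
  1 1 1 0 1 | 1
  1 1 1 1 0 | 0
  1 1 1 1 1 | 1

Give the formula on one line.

  ~d = 11001100110011001100110011001100
  (e & ~d) = 01000100010001000100010001000100
  (c | (e & ~d)) = 01001111010011110100111101001111
  ((c | (e & ~d)) & b) = 00000000010011110000000001001111
  (((c | (e & ~d)) & b) & a) = 00000000000000000000000001001111
  (~d | e) = 11011101110111011101110111011101
  ((((c | (e & ~d)) & b) & a) & (~d | e)) = 00000000000000000000000001001101

((((c | (e & ~d)) & b) & a) & (~d | e))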